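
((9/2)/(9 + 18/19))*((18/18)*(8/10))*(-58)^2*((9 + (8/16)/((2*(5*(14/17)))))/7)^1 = 40538723/25725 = 1575.85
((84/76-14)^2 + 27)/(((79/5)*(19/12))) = 4186320/541861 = 7.73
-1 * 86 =-86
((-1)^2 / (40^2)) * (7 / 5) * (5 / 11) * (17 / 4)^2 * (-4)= -2023 / 70400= -0.03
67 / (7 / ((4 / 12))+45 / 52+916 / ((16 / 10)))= 3484 / 30907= 0.11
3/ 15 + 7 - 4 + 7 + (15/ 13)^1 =738/ 65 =11.35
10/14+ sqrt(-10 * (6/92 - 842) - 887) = 5/7+ 2 * sqrt(996153)/23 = 87.50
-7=-7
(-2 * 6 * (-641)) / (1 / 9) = 69228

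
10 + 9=19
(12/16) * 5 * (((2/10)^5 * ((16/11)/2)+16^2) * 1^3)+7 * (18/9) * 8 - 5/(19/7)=139789489/130625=1070.16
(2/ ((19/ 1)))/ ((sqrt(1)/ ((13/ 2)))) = 0.68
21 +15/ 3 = 26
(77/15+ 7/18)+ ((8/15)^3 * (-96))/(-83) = 118227/20750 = 5.70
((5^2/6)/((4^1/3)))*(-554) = -1731.25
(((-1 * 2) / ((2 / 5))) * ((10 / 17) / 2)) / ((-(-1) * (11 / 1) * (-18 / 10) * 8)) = 125 / 13464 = 0.01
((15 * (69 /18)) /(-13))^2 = 13225 /676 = 19.56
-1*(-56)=56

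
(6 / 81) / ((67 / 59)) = 118 / 1809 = 0.07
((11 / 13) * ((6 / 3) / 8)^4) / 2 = 11 / 6656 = 0.00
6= 6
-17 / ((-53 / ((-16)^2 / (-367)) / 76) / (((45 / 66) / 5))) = -496128 / 213961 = -2.32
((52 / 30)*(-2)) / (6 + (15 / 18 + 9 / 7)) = -728 / 1705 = -0.43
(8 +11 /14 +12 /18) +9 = 775 /42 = 18.45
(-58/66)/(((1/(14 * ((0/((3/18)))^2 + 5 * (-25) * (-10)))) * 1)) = -507500/33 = -15378.79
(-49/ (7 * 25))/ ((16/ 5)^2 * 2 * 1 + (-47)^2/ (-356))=-2492/ 127047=-0.02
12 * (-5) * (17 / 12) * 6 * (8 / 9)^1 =-1360 / 3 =-453.33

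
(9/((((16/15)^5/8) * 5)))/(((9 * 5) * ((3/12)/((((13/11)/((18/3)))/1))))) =131625/720896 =0.18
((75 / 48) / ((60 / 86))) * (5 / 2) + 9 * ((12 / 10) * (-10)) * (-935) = 19389235 / 192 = 100985.60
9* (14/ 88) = 1.43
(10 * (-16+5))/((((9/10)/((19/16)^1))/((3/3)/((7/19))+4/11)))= -37525/84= -446.73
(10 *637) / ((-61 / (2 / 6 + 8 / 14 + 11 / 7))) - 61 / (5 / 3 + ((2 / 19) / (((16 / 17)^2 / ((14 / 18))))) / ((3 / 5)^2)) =-20128333096 / 69337785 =-290.29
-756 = -756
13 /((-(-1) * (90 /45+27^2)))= 13 /731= 0.02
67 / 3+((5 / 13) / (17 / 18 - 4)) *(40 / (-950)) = 910411 / 40755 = 22.34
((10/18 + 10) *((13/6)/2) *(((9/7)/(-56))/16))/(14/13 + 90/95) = -61009/7526400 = -0.01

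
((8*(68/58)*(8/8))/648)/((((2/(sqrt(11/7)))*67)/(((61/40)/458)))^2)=0.00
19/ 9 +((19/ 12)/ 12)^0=28/ 9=3.11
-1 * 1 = -1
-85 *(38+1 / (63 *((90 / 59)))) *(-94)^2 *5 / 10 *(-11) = 89027235077 / 567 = 157014523.95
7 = 7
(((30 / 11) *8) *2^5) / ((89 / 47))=360960 / 979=368.70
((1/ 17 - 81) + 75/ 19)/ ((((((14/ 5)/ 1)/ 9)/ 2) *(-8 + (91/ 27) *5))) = -30215835/ 540379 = -55.92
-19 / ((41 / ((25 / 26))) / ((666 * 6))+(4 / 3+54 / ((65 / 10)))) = -12337650 / 6267329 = -1.97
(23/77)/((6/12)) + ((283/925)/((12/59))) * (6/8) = 1966469/1139600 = 1.73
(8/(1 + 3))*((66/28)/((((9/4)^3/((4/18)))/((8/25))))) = 11264/382725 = 0.03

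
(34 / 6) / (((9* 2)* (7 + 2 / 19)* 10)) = 323 / 72900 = 0.00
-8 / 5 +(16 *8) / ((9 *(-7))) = -1144 / 315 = -3.63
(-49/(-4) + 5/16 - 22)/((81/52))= -1963/324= -6.06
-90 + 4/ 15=-89.73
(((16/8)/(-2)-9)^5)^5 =-10000000000000000000000000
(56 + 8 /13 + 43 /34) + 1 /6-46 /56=1062331 /18564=57.23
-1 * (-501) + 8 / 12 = 1505 / 3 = 501.67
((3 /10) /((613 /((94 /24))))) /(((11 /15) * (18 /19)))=893 /323664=0.00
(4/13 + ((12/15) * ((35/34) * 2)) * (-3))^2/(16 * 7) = 65536/341887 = 0.19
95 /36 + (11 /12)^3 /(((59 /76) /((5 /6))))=530005 /152928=3.47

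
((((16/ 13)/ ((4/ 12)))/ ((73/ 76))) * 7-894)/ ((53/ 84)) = -1374.26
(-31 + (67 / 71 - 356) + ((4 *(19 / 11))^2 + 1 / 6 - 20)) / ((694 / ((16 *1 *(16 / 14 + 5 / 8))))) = -14.60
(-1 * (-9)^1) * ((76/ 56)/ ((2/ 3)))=18.32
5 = 5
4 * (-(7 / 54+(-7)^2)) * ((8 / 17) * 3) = -42448 / 153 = -277.44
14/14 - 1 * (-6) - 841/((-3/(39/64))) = 11381/64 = 177.83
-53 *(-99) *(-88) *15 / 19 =-364528.42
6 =6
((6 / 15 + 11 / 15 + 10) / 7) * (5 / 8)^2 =835 / 1344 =0.62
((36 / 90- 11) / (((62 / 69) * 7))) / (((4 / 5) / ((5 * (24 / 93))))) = -18285 / 6727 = -2.72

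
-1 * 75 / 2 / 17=-75 / 34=-2.21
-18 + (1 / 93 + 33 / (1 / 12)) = 35155 / 93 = 378.01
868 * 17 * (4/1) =59024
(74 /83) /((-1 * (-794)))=37 /32951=0.00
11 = 11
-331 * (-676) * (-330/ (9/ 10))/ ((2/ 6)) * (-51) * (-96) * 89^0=-1205060313600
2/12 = 0.17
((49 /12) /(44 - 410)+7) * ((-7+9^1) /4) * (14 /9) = 214865 /39528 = 5.44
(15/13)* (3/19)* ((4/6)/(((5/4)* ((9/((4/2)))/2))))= 32/741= 0.04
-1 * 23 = -23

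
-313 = -313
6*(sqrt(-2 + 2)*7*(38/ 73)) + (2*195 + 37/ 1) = 427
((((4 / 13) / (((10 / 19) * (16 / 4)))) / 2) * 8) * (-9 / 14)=-171 / 455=-0.38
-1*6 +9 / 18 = -11 / 2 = -5.50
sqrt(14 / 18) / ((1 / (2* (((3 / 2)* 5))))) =5* sqrt(7) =13.23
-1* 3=-3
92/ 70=46/ 35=1.31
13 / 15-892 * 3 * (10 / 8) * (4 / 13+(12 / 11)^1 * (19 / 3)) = -51778741 / 2145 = -24139.27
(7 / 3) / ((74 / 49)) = 343 / 222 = 1.55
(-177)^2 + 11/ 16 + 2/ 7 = 3508957/ 112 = 31329.97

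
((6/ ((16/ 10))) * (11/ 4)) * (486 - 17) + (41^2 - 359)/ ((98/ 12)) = 3918777/ 784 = 4998.44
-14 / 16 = -7 / 8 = -0.88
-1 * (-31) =31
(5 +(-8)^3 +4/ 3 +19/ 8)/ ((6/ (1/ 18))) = -12079/ 2592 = -4.66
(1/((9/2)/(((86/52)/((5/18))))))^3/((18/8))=2544224/2471625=1.03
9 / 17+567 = 9648 / 17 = 567.53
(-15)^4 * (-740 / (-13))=2881730.77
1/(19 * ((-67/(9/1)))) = -9/1273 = -0.01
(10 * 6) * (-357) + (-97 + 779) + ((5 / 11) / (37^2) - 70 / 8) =-1249701213 / 60236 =-20746.75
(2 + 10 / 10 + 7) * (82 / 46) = 17.83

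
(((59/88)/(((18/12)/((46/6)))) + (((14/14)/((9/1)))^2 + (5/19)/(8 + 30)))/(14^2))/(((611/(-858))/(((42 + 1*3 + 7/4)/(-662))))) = 829099469/475524471744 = 0.00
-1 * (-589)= 589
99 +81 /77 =7704 /77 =100.05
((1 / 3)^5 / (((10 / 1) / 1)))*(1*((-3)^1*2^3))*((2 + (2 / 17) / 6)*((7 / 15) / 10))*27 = -1442 / 57375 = -0.03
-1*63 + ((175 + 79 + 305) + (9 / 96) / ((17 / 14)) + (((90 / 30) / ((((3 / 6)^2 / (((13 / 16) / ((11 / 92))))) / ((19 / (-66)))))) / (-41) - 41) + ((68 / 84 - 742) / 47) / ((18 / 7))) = 449.52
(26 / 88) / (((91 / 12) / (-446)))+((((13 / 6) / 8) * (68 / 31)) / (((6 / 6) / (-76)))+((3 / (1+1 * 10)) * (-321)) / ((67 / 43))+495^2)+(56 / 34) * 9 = 1997669402173 / 8156379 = 244921.11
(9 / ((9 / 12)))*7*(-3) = -252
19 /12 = 1.58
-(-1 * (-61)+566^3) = -181321557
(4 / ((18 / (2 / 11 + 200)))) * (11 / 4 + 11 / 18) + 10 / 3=4127 / 27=152.85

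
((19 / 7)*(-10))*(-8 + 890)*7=-167580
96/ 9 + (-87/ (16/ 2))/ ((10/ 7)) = 3.05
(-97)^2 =9409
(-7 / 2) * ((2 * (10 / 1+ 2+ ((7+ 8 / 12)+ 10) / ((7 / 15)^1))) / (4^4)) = -349 / 256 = -1.36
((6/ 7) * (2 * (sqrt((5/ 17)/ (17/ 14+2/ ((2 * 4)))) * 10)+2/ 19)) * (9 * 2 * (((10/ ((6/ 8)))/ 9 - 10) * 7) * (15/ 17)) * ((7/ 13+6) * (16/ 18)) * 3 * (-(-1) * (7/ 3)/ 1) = -51520000 * sqrt(24395)/ 27183 - 2576000/ 741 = -299501.72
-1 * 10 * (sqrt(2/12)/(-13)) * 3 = 5 * sqrt(6)/13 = 0.94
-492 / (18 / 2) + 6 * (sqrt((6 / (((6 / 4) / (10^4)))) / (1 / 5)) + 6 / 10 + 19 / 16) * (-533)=-639600 * sqrt(5) - 692531 / 120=-1435960.17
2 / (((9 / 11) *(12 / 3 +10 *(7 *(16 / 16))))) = 11 / 333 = 0.03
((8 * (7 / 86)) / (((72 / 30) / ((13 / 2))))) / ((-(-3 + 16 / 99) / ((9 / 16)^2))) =1216215 / 6186496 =0.20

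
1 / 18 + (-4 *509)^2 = 74615329 / 18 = 4145296.06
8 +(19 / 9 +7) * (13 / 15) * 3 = 1426 / 45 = 31.69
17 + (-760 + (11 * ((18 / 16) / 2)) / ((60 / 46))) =-118121 / 160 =-738.26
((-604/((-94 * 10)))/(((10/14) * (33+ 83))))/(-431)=-1057/58745300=-0.00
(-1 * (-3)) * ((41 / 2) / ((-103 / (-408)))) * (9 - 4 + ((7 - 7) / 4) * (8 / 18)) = 125460 / 103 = 1218.06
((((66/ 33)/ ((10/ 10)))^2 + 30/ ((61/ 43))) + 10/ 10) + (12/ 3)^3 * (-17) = -64773/ 61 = -1061.85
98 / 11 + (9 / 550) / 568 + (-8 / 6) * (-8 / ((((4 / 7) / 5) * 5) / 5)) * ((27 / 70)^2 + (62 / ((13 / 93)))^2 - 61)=1850075883335791 / 100791600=18355457.04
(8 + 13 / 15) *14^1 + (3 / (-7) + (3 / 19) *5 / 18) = 493757 / 3990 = 123.75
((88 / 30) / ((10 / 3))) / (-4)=-11 / 50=-0.22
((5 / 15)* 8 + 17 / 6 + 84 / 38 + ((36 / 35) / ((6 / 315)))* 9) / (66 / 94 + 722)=881767 / 1290746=0.68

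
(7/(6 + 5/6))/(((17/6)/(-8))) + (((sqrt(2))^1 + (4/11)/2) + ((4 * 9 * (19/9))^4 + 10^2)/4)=sqrt(2) + 63947121741/7667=8340567.70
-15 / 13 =-1.15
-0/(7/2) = 0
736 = 736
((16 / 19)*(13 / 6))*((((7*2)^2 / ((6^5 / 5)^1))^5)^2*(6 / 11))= 10129877557314023564453125 / 10069059550174217741156588583911424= 0.00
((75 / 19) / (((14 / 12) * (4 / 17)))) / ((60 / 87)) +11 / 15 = 344479 / 15960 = 21.58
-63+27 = -36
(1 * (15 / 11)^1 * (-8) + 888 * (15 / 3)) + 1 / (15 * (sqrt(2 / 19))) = sqrt(38) / 30 + 48720 / 11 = 4429.30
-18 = -18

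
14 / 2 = 7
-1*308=-308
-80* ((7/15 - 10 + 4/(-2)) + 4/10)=2672/3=890.67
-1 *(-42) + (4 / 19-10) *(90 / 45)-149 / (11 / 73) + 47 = -192154 / 209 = -919.40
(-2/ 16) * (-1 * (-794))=-397/ 4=-99.25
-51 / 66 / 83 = -17 / 1826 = -0.01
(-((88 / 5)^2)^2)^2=3596345248055296 / 390625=9206643835.02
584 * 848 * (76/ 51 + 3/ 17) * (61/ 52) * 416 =1208366080/ 3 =402788693.33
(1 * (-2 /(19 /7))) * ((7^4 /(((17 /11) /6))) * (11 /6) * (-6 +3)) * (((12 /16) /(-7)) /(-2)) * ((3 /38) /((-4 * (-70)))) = 1120581 /1963840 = 0.57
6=6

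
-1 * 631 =-631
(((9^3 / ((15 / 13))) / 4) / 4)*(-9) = -28431 / 80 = -355.39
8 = 8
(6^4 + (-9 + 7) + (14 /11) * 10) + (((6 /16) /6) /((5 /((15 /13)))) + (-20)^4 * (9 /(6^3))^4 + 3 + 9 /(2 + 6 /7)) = 304256209 /231660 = 1313.37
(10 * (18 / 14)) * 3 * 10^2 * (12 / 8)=40500 / 7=5785.71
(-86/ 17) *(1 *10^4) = -860000/ 17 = -50588.24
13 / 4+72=301 / 4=75.25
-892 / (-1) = 892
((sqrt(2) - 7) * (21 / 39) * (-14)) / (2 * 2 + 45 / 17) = 11662 / 1469 - 1666 * sqrt(2) / 1469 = 6.33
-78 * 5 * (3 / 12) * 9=-1755 / 2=-877.50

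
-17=-17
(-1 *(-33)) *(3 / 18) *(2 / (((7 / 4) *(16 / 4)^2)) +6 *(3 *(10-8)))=5555 / 28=198.39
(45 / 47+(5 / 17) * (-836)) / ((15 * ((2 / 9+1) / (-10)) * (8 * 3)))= 195695 / 35156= 5.57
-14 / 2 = -7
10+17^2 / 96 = 13.01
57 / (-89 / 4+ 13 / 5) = -380 / 131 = -2.90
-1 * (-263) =263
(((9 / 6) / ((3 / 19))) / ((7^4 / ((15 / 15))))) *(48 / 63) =152 / 50421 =0.00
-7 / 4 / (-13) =0.13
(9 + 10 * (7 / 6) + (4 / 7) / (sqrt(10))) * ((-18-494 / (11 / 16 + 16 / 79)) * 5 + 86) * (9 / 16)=-4846199 / 150-156329 * sqrt(10) / 1750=-32590.48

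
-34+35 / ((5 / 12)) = 50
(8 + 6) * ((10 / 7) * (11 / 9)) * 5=1100 / 9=122.22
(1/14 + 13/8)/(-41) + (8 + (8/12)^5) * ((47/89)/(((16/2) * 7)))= 1753187/49655592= 0.04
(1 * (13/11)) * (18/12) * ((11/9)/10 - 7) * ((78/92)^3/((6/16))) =-53037777/2676740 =-19.81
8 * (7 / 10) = 5.60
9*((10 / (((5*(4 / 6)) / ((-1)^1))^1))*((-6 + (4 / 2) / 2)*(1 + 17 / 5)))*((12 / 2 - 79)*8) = -346896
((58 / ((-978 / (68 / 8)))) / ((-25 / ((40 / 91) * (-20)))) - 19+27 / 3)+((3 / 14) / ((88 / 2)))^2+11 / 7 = -20758950595 / 2412201792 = -8.61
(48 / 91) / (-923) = -48 / 83993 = -0.00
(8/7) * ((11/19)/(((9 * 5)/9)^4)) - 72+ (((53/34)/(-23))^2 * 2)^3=-171083566718180597687811/2376195612667204265000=-72.00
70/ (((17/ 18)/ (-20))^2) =31391.00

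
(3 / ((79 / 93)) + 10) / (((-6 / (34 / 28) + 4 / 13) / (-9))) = 26.28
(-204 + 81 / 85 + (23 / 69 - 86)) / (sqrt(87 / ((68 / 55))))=-147244 * sqrt(81345) / 1220175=-34.42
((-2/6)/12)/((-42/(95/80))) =0.00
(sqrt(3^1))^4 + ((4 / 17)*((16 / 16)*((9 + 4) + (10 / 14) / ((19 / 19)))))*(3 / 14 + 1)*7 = 255 / 7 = 36.43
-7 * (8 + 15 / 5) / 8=-77 / 8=-9.62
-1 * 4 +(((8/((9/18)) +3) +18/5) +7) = 128/5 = 25.60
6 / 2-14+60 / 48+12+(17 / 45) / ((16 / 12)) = 38 / 15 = 2.53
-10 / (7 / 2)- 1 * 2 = -4.86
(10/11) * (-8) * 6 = -480/11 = -43.64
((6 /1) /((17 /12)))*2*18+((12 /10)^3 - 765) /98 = 30130047 /208250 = 144.68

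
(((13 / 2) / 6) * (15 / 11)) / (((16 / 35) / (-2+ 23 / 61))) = -20475 / 3904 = -5.24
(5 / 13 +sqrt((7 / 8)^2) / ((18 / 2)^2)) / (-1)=-3331 / 8424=-0.40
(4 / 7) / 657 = 4 / 4599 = 0.00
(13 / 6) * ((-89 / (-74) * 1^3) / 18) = 1157 / 7992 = 0.14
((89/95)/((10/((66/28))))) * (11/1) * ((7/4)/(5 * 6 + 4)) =32307/258400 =0.13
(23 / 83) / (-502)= -23 / 41666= -0.00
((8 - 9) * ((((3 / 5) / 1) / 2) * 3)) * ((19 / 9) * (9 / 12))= -57 / 40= -1.42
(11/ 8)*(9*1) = 99/ 8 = 12.38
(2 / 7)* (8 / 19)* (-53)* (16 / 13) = -13568 / 1729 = -7.85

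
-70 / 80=-7 / 8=-0.88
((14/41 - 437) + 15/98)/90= -1753879/361620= -4.85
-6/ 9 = -0.67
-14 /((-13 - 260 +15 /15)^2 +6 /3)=-7 /36993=-0.00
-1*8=-8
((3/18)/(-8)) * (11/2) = -11/96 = -0.11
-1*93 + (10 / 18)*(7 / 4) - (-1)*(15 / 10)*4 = -3097 / 36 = -86.03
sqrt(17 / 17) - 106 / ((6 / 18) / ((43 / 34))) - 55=-7755 / 17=-456.18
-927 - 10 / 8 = -3713 / 4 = -928.25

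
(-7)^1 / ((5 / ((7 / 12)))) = -49 / 60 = -0.82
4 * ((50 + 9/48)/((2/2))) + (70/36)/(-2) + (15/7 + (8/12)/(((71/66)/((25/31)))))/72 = 73885001/369768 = 199.81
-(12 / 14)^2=-0.73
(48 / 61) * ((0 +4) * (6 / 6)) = 192 / 61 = 3.15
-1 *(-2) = 2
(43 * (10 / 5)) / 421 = 86 / 421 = 0.20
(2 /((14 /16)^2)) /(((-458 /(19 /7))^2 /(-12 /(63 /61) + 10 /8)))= -2515448 /2644127661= -0.00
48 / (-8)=-6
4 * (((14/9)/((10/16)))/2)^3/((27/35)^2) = 12.95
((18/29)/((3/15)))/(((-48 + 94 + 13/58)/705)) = 126900/2681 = 47.33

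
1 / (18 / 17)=17 / 18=0.94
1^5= 1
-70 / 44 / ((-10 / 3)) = 21 / 44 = 0.48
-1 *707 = -707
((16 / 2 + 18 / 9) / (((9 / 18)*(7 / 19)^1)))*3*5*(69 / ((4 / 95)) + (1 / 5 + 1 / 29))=270924135 / 203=1334601.65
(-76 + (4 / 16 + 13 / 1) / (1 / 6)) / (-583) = -7 / 1166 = -0.01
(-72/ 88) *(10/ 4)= -45/ 22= -2.05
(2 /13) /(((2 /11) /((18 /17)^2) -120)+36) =-3564 /1942187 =-0.00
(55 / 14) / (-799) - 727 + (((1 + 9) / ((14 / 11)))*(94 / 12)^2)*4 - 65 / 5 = 119649755 / 100674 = 1188.49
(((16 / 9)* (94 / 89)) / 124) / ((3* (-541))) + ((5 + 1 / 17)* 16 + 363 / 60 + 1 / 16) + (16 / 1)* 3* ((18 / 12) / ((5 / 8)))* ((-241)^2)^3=247420892019499838137793965 / 10961793936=22571204445554890.25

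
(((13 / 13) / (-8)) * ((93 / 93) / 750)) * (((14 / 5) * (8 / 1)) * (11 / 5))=-0.01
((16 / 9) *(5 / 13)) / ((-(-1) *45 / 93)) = 496 / 351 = 1.41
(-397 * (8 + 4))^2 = 22695696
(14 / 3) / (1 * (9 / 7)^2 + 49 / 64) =43904 / 22755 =1.93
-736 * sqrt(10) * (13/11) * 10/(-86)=47840 * sqrt(10)/473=319.84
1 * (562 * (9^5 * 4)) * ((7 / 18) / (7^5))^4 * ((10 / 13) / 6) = 4215 / 864056194809626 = 0.00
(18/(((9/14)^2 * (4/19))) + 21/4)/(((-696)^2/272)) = 129829/1089936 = 0.12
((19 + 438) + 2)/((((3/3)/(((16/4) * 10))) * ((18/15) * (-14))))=-7650/7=-1092.86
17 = 17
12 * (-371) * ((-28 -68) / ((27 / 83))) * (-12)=-15766016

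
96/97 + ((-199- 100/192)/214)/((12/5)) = 7188499/11956608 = 0.60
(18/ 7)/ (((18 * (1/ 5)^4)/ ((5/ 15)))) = 625/ 21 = 29.76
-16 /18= -8 /9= -0.89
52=52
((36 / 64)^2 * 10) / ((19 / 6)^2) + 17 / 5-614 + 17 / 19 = -35198351 / 57760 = -609.39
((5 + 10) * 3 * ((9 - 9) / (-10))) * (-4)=0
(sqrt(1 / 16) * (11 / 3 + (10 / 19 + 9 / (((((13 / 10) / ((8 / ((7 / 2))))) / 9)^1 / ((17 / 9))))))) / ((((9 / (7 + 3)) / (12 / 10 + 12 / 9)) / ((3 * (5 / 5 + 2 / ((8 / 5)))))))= 1417109 / 1092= 1297.72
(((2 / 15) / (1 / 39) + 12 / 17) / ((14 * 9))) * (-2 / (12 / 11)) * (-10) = 2761 / 3213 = 0.86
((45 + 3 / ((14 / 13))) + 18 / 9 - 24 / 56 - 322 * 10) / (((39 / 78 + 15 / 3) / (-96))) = 4261344 / 77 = 55342.13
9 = 9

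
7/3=2.33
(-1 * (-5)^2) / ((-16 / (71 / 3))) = 1775 / 48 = 36.98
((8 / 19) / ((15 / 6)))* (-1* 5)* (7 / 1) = -112 / 19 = -5.89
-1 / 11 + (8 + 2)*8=879 / 11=79.91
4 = 4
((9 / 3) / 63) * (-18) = -6 / 7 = -0.86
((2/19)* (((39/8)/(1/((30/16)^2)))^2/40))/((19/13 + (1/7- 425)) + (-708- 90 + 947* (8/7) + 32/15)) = -21021170625/3725052608512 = -0.01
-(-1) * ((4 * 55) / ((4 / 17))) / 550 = 17 / 10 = 1.70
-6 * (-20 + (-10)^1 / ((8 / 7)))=172.50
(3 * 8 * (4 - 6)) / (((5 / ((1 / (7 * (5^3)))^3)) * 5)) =-48 / 16748046875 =-0.00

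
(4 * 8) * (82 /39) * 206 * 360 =64865280 /13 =4989636.92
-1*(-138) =138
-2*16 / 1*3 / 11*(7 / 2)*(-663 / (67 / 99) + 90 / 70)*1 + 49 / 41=903064721 / 30217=29885.98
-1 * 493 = -493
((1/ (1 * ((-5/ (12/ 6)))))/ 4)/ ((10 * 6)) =-1/ 600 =-0.00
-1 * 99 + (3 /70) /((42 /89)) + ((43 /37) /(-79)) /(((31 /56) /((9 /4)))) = -8788518343 /88800740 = -98.97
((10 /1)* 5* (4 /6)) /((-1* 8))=-25 /6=-4.17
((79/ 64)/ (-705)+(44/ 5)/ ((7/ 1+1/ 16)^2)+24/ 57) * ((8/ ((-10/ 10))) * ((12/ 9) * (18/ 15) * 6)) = -2608484942/ 57013585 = -45.75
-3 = -3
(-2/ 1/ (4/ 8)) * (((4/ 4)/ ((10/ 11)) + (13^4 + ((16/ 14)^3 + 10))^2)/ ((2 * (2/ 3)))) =-2881414627879167/ 1176490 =-2449162022.52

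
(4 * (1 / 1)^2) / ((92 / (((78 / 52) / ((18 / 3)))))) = 0.01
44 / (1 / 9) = 396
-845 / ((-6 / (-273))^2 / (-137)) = 958649965 / 4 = 239662491.25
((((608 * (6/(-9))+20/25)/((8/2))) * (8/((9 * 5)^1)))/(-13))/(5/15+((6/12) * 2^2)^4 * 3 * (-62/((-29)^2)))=-10206376/23654475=-0.43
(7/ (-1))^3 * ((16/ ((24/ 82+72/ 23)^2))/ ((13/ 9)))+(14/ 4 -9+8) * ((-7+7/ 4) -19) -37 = -3174780489/ 7525544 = -421.87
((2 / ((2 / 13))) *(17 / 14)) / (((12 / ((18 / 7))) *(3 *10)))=221 / 1960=0.11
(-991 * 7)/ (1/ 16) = -110992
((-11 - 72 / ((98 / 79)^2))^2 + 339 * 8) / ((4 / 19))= 662823080947 / 23059204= 28744.40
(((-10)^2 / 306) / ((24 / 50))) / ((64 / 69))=14375 / 19584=0.73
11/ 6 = 1.83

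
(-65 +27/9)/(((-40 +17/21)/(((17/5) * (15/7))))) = 9486/823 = 11.53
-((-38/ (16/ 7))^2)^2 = -312900721/ 4096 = -76391.78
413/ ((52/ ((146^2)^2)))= 46913894132/ 13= 3608761087.08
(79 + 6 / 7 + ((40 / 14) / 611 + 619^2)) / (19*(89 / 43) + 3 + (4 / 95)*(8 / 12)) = 10043714944665 / 1109975594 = 9048.59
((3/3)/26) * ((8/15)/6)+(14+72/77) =672904/45045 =14.94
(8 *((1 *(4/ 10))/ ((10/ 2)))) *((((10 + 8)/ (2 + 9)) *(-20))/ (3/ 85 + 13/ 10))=-39168/ 2497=-15.69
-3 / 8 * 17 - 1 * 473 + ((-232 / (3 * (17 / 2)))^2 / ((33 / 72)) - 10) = -23558411 / 76296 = -308.78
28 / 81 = 0.35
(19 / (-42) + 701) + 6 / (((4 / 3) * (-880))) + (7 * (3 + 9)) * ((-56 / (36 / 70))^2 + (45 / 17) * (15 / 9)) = 5638150043803 / 5654880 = 997041.50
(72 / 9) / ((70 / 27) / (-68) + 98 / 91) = 95472 / 12397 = 7.70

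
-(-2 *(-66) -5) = -127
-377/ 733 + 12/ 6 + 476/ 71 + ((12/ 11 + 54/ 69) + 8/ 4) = 158837571/ 13166879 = 12.06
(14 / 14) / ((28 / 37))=37 / 28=1.32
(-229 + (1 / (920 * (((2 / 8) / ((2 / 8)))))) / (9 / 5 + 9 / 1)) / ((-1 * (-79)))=-2275343 / 784944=-2.90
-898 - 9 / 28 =-25153 / 28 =-898.32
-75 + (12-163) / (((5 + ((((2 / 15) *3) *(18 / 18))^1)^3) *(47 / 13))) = -2476700 / 29751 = -83.25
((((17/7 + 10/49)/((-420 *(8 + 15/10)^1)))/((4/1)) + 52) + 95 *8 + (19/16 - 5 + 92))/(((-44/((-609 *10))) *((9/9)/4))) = 40830985203/81928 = 498376.44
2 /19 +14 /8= 141 /76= 1.86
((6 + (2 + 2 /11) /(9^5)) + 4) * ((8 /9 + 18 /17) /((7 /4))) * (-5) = -12904222480 /231885423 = -55.65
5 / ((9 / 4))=20 / 9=2.22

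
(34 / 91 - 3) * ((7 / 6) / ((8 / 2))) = -0.77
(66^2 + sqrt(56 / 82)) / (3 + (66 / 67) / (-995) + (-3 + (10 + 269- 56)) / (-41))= -11906102340 / 6469211- 133330*sqrt(287) / 6469211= -1840.77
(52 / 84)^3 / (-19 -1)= -2197 / 185220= -0.01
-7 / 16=-0.44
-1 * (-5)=5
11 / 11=1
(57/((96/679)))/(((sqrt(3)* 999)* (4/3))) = 12901* sqrt(3)/127872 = 0.17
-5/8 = -0.62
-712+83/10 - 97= -8007/10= -800.70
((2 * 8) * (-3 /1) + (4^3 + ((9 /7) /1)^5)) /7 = 327961 /117649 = 2.79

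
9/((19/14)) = 126/19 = 6.63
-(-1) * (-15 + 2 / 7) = -103 / 7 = -14.71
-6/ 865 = -0.01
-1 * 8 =-8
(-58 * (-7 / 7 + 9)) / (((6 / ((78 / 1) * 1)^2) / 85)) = -39992160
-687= -687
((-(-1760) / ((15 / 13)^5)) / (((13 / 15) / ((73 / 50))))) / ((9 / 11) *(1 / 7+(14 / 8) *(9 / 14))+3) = 226042264448 / 629521875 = 359.07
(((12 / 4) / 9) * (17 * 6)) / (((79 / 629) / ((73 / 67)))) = 1561178 / 5293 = 294.95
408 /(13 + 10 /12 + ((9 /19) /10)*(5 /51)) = 395352 /13409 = 29.48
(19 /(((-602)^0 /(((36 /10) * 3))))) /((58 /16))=8208 /145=56.61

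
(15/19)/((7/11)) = 165/133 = 1.24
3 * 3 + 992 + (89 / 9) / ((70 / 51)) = 1008.20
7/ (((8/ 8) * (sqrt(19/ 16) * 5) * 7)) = 4 * sqrt(19)/ 95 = 0.18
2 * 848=1696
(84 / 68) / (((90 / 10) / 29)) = 203 / 51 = 3.98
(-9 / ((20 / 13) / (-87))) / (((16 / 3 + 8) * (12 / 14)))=71253 / 1600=44.53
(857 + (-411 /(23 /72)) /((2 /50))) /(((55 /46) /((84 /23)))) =-120974952 /1265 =-95632.37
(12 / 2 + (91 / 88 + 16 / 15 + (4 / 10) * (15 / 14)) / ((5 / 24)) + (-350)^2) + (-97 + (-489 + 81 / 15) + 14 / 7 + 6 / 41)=9624089806 / 78925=121939.69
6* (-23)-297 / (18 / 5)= -441 / 2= -220.50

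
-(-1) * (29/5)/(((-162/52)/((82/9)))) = -61828/3645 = -16.96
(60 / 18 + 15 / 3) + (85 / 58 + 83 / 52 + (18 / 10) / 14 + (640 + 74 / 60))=103357529 / 158340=652.76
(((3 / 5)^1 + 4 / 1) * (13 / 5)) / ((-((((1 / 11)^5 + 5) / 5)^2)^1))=-7755289955699 / 648437225536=-11.96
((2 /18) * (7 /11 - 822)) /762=-9035 /75438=-0.12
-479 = -479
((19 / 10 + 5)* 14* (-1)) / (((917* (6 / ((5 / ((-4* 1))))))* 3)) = 23 / 3144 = 0.01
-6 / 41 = -0.15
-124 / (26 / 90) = -5580 / 13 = -429.23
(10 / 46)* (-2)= -10 / 23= -0.43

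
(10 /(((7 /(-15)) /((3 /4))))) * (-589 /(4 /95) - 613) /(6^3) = 486725 /448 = 1086.44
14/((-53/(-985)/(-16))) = -220640/53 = -4163.02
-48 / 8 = -6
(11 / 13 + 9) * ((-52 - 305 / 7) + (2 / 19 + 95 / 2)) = -472.28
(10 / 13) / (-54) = -5 / 351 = -0.01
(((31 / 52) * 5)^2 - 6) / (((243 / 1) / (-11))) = -85811 / 657072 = -0.13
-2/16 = -1/8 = -0.12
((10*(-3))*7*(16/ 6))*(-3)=1680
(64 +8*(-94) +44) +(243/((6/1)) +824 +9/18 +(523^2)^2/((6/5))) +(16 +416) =374090573123/6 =62348428853.83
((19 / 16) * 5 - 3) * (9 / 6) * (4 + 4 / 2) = 423 / 16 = 26.44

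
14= 14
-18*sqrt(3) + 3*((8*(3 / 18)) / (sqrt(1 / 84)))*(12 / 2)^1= -18*sqrt(3) + 48*sqrt(21)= 188.79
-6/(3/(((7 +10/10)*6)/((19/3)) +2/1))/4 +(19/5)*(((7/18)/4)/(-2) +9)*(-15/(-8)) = 430385/7296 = 58.99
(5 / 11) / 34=5 / 374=0.01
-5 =-5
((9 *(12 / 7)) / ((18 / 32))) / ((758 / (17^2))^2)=4009008 / 1005487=3.99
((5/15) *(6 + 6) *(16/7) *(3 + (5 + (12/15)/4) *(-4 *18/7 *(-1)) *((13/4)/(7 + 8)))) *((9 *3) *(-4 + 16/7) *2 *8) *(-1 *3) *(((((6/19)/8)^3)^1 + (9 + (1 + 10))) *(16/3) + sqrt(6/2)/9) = 282341376 *sqrt(3)/8575 + 265588862211072/8402275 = 31666190.57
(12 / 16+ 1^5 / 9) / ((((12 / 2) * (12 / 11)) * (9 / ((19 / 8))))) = 6479 / 186624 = 0.03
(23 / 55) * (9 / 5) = 207 / 275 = 0.75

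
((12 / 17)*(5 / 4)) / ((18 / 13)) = 65 / 102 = 0.64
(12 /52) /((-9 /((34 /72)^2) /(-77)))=22253 /50544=0.44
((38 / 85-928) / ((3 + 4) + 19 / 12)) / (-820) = 236526 / 1794775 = 0.13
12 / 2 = 6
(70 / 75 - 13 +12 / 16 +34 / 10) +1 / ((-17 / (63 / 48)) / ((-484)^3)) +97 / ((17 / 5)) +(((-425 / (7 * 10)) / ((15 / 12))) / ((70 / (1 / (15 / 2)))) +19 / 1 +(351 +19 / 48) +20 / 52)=113756309141651 / 12994800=8753986.91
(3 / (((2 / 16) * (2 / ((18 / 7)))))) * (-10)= -2160 / 7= -308.57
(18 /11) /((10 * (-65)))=-9 /3575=-0.00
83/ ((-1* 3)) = -83/ 3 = -27.67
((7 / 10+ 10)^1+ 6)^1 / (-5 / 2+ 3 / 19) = -3173 / 445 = -7.13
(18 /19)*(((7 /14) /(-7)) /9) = -0.01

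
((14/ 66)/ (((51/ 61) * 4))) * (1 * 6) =0.38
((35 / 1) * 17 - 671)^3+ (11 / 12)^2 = -63212423 / 144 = -438975.16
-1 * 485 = -485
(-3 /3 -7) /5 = -1.60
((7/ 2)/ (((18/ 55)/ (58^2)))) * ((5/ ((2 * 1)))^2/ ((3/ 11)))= 89040875/ 108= 824452.55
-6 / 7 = -0.86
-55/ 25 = -11/ 5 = -2.20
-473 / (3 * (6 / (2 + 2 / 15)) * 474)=-0.12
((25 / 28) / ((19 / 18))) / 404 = 225 / 107464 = 0.00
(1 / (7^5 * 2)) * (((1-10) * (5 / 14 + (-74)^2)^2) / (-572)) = 52903220049 / 3768532768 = 14.04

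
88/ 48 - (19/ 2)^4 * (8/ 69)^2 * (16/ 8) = -2067679/ 9522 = -217.15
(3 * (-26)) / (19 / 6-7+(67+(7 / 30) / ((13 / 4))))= -10140 / 8221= -1.23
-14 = -14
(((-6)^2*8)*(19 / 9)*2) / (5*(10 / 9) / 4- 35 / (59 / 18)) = -1291392 / 9865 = -130.91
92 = 92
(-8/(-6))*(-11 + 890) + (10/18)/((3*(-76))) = 2404939/2052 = 1172.00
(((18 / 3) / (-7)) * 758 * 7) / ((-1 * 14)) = 2274 / 7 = 324.86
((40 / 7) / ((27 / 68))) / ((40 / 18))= 136 / 21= 6.48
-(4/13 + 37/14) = -537/182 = -2.95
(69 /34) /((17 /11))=759 /578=1.31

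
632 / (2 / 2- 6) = -632 / 5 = -126.40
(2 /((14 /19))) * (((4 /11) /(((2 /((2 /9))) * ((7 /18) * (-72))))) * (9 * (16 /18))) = -152 /4851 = -0.03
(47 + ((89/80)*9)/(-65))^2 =59340472801/27040000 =2194.54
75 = 75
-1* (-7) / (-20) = -7 / 20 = -0.35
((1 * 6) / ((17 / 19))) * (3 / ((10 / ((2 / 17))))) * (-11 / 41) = -3762 / 59245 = -0.06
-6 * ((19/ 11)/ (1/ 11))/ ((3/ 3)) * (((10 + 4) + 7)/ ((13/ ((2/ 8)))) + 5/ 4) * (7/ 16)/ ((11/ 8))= -17157/ 286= -59.99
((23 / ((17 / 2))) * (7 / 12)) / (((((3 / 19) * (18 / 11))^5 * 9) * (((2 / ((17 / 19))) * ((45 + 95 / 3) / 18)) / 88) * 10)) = 1616101207567 / 11479125600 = 140.79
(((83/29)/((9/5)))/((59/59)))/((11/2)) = 830/2871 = 0.29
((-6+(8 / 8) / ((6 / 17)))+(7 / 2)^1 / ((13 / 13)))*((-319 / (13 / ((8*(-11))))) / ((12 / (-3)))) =-7018 / 39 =-179.95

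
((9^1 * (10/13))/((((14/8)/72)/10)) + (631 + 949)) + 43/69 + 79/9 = 83593946/18837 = 4437.75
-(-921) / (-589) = -921 / 589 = -1.56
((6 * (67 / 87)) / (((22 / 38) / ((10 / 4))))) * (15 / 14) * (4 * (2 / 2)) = 190950 / 2233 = 85.51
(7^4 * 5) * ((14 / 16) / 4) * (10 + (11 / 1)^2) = 11008585 / 32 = 344018.28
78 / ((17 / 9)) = 702 / 17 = 41.29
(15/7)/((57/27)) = 135/133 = 1.02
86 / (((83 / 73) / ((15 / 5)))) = 18834 / 83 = 226.92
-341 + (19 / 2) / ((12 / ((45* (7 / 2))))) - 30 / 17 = -59317 / 272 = -218.08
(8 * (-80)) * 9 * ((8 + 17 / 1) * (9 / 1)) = -1296000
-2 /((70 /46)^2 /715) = -151294 /245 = -617.53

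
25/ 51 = 0.49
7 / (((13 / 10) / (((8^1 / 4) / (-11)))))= -140 / 143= -0.98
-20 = -20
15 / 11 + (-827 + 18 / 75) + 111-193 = -249534 / 275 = -907.40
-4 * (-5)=20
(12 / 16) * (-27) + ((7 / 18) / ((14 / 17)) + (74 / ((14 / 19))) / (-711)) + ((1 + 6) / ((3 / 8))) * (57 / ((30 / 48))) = 41868539 / 24885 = 1682.48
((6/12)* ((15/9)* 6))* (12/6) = 10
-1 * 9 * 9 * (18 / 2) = -729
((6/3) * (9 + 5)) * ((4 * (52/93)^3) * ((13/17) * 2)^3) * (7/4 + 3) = 1314745542656/3951805941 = 332.69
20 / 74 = 10 / 37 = 0.27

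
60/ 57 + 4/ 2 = 58/ 19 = 3.05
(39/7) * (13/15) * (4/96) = 169/840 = 0.20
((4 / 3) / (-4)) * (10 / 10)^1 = -1 / 3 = -0.33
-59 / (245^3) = -59 / 14706125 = -0.00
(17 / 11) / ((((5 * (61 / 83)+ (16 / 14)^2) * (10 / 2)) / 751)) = 46.60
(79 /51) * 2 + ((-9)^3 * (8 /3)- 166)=-107452 /51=-2106.90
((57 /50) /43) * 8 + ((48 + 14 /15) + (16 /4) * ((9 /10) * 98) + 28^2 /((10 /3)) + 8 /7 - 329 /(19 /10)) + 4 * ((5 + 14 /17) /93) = 105196307504 /226043475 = 465.38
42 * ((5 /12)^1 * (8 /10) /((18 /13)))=91 /9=10.11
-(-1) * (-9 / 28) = -9 / 28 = -0.32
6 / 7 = 0.86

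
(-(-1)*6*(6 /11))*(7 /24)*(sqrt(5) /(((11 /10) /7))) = 735*sqrt(5) /121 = 13.58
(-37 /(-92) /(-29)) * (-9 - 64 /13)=6697 /34684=0.19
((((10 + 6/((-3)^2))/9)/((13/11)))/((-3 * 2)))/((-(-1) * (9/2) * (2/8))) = -1408/9477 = -0.15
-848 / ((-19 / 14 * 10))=5936 / 95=62.48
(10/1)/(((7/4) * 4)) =10/7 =1.43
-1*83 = -83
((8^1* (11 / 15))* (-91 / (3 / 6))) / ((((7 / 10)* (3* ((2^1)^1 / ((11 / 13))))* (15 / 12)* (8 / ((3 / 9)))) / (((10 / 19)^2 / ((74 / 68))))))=-658240 / 360639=-1.83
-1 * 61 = -61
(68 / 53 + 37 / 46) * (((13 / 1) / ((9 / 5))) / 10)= 66157 / 43884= 1.51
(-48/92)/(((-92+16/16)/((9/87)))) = 36/60697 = 0.00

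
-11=-11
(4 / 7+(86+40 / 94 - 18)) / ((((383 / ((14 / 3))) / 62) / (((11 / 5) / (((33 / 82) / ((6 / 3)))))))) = 92325440 / 162009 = 569.88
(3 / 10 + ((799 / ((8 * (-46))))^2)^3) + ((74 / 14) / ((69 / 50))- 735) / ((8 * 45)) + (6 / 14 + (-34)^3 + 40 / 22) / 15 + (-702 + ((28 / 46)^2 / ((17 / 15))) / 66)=-201834085854741848166691 / 62699241508574330880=-3219.08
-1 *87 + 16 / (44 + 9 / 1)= -4595 / 53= -86.70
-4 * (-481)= 1924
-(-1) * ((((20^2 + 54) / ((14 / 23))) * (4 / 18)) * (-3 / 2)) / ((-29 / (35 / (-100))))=-5221 / 1740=-3.00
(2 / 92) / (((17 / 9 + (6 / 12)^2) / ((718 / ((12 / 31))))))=33387 / 1771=18.85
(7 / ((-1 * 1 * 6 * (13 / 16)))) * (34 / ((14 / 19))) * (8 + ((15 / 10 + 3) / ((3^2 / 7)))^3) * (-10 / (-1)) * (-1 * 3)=101123.85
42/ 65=0.65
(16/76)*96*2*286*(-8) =-1757184/19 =-92483.37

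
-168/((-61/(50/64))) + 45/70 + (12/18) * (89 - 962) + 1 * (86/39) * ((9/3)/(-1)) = -13007567/22204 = -585.82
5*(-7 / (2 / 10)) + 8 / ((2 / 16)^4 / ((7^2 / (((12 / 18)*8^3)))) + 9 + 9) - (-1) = -1837086 / 10585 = -173.56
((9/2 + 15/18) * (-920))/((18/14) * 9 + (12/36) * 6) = -20608/57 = -361.54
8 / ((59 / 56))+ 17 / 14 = 7275 / 826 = 8.81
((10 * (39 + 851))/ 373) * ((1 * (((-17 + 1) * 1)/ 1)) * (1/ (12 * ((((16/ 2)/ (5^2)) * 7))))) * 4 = -445000/ 7833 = -56.81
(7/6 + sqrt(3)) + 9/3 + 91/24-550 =-13009/24 + sqrt(3) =-540.31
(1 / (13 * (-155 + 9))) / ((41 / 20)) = -10 / 38909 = -0.00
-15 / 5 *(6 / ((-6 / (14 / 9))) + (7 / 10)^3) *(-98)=-534737 / 1500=-356.49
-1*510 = -510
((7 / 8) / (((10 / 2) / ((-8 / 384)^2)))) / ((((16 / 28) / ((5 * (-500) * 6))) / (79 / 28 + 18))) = -510125 / 12288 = -41.51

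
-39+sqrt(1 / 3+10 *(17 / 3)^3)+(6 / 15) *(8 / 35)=-6809 / 175+sqrt(147417) / 9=3.75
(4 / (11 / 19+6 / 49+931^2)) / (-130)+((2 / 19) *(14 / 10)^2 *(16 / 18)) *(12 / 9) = 5482990422427 / 22423266063900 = 0.24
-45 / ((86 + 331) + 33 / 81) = -243 / 2254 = -0.11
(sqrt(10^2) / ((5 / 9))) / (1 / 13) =234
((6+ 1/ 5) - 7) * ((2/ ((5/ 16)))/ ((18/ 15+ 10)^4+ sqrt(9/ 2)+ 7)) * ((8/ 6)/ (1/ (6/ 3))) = -503750195200/ 580820284780971+ 16000000 * sqrt(2)/ 193606761593657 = -0.00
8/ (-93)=-8/ 93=-0.09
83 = 83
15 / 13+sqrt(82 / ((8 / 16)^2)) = 15 / 13+2* sqrt(82) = 19.26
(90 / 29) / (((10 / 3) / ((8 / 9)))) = 24 / 29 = 0.83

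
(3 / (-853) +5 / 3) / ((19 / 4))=896 / 2559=0.35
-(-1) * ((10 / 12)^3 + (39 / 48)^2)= 8563 / 6912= 1.24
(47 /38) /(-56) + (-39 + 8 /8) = -80911 /2128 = -38.02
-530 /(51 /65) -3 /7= -241303 /357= -675.92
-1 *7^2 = -49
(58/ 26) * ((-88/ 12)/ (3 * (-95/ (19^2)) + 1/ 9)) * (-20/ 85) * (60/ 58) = -37620/ 6409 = -5.87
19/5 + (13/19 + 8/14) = 3362/665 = 5.06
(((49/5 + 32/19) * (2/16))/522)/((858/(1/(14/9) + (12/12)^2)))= 25093/4765400640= 0.00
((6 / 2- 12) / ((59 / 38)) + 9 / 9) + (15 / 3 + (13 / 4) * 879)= 674241 / 236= 2856.95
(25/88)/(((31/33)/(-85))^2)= 17881875/7688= 2325.95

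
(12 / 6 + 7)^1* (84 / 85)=756 / 85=8.89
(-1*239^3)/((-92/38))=5638836.11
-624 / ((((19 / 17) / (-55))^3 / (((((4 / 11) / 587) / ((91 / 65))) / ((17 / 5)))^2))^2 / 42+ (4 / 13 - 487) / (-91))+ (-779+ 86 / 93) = -164177729193492268362540908569 / 210976019074259288950073997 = -778.18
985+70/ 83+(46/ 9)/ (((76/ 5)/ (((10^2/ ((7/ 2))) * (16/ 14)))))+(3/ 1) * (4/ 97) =67253369959/ 67459329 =996.95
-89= -89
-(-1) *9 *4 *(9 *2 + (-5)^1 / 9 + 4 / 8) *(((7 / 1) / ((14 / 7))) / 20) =2261 / 20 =113.05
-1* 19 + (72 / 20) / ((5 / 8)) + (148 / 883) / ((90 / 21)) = -874229 / 66225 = -13.20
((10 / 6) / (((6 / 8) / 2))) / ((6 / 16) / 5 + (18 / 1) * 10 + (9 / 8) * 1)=100 / 4077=0.02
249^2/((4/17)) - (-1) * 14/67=70619195/268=263504.46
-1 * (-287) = 287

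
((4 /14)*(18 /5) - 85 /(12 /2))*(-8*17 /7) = 187612 /735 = 255.25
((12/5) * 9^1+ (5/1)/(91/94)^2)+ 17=1819133/41405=43.94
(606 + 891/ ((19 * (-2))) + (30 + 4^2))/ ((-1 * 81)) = -23885/ 3078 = -7.76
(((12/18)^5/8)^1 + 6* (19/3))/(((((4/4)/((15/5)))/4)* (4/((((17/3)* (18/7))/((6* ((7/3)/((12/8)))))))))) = 78523/441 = 178.06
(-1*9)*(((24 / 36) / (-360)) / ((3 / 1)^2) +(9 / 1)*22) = -962279 / 540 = -1782.00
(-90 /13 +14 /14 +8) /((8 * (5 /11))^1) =297 /520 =0.57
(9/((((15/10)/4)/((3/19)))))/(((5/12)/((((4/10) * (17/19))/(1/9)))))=264384/9025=29.29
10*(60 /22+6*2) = 1620 /11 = 147.27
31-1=30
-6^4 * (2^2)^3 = -82944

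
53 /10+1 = 6.30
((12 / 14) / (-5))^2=0.03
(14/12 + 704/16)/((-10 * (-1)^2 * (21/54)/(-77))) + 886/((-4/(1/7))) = 30193/35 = 862.66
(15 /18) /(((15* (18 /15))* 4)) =5 /432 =0.01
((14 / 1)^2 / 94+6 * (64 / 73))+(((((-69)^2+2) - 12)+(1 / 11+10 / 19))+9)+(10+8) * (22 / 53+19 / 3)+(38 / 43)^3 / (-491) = 7254178250443756487 / 1483644095779219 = 4889.43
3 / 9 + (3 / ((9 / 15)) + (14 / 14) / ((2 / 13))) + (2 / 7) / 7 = 11.87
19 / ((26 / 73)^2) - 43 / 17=1692199 / 11492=147.25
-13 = -13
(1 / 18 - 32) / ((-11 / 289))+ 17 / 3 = 167297 / 198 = 844.93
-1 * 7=-7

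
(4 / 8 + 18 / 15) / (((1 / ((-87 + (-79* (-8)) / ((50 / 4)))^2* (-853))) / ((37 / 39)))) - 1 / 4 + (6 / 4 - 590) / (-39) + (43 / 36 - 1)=-1335838976981 / 731250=-1826788.34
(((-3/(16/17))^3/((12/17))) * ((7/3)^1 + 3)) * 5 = -1252815/1024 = -1223.45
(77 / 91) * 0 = 0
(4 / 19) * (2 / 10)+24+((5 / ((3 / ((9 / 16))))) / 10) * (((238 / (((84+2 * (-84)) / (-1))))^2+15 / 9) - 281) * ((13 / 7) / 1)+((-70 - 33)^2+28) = 2710341467 / 255360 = 10613.81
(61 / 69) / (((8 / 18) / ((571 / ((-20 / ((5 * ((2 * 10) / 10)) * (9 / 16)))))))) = -319.44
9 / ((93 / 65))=195 / 31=6.29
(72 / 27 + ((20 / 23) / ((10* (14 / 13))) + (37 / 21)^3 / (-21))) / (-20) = -2781082 / 22365315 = -0.12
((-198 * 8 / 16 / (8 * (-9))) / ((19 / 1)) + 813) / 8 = 123587 / 1216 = 101.63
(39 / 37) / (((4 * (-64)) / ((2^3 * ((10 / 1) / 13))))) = -15 / 592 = -0.03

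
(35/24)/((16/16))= 35/24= 1.46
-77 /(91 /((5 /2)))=-55 /26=-2.12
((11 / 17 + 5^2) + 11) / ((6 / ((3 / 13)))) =623 / 442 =1.41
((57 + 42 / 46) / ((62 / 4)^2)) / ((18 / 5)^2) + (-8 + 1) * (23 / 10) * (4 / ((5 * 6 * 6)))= -3373583 / 9946350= -0.34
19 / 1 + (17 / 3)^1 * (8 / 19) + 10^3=58219 / 57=1021.39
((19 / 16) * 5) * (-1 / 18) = -95 / 288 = -0.33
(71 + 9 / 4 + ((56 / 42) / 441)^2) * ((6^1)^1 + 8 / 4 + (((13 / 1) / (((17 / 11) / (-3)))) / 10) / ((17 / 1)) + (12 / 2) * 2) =29422514314031 / 20233803240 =1454.13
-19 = -19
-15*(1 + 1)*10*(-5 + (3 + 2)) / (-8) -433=-433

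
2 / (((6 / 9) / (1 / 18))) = 1 / 6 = 0.17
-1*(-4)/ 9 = 4/ 9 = 0.44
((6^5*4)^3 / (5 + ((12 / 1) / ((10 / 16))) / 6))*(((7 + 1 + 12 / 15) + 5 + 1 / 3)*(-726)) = -1543831708715974656 / 41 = -37654431919901820.88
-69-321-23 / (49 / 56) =-2914 / 7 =-416.29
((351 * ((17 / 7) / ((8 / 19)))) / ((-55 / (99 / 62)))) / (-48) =340119 / 277760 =1.22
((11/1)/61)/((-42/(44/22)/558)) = -2046/427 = -4.79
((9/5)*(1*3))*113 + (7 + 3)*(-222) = -8049/5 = -1609.80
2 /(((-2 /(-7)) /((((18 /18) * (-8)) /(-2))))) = 28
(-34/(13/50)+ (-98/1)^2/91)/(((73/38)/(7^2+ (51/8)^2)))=-4469123/3796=-1177.32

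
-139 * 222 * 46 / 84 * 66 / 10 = -3903537 / 35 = -111529.63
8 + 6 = 14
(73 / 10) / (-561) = -73 / 5610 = -0.01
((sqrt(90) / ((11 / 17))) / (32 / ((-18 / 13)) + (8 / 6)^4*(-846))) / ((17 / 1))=-0.00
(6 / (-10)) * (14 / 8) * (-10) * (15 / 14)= 45 / 4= 11.25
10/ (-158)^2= 5/ 12482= 0.00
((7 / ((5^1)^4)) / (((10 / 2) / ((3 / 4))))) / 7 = 3 / 12500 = 0.00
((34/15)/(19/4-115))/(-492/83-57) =11288/34550145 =0.00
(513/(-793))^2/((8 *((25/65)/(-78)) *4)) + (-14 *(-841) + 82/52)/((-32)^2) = 4382460177/495339520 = 8.85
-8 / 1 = -8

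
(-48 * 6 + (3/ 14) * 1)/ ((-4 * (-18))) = -1343/ 336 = -4.00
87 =87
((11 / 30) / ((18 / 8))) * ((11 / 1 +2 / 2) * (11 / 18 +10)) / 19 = 8404 / 7695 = 1.09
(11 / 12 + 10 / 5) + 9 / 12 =11 / 3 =3.67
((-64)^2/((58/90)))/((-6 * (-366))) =5120/1769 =2.89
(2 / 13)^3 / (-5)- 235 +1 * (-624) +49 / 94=-886457297 / 1032590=-858.48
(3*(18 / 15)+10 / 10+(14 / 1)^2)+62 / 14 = 7176 / 35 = 205.03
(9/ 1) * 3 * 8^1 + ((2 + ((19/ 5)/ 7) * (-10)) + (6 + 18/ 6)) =1551/ 7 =221.57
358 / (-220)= -179 / 110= -1.63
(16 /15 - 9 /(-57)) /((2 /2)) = 349 /285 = 1.22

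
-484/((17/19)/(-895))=8230420/17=484142.35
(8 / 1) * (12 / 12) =8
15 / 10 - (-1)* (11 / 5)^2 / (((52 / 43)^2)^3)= 3.05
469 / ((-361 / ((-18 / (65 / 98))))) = 827316 / 23465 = 35.26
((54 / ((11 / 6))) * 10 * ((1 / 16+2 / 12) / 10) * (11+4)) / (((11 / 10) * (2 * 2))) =2025 / 88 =23.01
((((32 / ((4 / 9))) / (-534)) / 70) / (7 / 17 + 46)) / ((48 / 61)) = -1037 / 19661880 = -0.00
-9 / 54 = -1 / 6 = -0.17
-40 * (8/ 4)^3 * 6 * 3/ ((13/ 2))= -886.15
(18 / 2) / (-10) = -9 / 10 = -0.90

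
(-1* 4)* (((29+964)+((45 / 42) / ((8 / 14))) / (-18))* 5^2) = -1191475 / 12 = -99289.58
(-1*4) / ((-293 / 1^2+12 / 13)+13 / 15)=390 / 28393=0.01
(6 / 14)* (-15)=-45 / 7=-6.43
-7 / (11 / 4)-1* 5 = -83 / 11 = -7.55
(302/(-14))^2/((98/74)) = 843637/2401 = 351.37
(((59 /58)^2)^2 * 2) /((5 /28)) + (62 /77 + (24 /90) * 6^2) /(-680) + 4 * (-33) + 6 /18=-33243626431739 /277749248700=-119.69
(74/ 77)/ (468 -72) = 37/ 15246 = 0.00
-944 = -944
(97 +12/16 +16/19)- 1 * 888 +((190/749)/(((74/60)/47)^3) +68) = 38398424368781/2883371372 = 13317.20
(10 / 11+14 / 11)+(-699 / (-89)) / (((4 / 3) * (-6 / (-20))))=21.82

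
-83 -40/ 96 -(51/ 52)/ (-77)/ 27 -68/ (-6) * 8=130639/ 18018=7.25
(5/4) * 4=5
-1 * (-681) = 681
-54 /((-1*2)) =27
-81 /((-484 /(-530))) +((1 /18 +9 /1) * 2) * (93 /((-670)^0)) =1158431 /726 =1595.63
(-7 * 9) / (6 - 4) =-63 / 2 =-31.50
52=52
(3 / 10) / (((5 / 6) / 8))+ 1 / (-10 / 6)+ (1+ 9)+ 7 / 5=342 / 25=13.68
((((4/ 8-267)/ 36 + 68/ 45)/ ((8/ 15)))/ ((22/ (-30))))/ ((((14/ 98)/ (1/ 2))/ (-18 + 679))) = 49069335/ 1408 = 34850.38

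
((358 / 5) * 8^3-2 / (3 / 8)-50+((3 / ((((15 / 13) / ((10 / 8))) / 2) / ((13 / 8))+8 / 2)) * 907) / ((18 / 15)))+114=809008289 / 21720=37247.16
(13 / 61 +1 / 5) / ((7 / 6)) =108 / 305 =0.35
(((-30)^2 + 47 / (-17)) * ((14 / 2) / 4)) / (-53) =-106771 / 3604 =-29.63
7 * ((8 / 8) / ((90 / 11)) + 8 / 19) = 6503 / 1710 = 3.80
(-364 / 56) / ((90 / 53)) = -689 / 180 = -3.83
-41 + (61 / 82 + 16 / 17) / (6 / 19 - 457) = -495969889 / 12095738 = -41.00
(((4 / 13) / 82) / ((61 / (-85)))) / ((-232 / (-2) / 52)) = -170 / 72529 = -0.00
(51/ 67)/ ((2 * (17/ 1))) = 3/ 134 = 0.02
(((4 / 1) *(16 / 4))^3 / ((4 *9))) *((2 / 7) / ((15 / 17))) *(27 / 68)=512 / 35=14.63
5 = 5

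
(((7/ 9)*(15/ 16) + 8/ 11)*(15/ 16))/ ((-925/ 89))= -68441/ 520960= -0.13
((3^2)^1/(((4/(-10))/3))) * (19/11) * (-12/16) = 7695/88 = 87.44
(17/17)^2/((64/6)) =3/32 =0.09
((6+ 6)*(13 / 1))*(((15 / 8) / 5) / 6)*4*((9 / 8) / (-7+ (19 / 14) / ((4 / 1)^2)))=-6.34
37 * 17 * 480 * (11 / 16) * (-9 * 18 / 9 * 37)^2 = 92068918920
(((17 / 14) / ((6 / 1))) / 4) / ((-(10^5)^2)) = -17 / 3360000000000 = -0.00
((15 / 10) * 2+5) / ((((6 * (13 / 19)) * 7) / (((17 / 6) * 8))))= 5168 / 819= 6.31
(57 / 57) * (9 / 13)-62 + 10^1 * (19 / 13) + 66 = 251 / 13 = 19.31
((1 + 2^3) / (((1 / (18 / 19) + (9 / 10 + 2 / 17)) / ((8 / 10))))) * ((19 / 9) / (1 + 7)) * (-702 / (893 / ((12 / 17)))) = -1458 / 2867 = -0.51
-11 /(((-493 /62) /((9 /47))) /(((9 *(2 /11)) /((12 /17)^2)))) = 0.87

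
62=62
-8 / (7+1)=-1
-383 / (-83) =383 / 83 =4.61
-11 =-11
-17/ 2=-8.50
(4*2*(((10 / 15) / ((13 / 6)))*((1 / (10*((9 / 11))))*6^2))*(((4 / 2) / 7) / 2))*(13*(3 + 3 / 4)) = 528 / 7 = 75.43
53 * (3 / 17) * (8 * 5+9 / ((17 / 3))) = 112413 / 289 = 388.97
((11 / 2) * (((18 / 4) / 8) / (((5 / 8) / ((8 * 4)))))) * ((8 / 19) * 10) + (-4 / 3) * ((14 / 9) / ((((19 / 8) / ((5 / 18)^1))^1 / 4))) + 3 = 3088667 / 4617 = 668.98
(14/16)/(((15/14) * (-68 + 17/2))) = -7/510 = -0.01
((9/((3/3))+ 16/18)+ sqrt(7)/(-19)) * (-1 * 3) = -89/3+ 3 * sqrt(7)/19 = -29.25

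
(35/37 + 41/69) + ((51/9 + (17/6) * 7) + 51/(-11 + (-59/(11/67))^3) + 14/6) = 29.37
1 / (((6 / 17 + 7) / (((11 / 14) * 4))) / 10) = 748 / 175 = 4.27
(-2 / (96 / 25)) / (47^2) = -25 / 106032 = -0.00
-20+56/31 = -564/31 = -18.19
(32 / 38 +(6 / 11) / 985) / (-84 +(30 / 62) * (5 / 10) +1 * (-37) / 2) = -2688847 / 326296025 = -0.01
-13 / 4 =-3.25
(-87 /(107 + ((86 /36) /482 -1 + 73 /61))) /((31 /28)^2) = -36098129088 /54522322507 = -0.66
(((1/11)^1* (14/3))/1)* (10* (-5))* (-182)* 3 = 127400/11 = 11581.82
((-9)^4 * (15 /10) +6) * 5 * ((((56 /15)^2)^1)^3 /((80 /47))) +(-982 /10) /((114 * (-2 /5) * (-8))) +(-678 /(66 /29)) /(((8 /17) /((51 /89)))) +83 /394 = 6974149505290531379627 /89044847100000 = 78321764.06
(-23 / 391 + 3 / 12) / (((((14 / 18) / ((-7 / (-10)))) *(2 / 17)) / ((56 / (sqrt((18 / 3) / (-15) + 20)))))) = 117 *sqrt(10) / 20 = 18.50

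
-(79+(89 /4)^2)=-9185 /16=-574.06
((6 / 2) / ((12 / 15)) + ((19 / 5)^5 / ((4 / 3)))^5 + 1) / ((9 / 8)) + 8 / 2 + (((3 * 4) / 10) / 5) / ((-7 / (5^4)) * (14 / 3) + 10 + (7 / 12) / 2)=1157952675989795159658086696672461874629 / 17577095031738281250000000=65878501191404.20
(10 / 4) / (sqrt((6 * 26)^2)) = 5 / 312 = 0.02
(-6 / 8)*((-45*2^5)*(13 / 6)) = 2340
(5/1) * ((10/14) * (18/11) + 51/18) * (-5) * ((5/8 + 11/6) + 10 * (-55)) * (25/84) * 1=15186068125/931392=16304.70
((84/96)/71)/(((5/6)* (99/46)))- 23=-22.99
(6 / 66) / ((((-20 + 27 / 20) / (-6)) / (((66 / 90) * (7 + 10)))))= 136 / 373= 0.36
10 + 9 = 19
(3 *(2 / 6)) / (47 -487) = -1 / 440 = -0.00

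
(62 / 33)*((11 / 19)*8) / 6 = 248 / 171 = 1.45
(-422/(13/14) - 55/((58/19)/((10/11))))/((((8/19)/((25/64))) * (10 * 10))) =-3372633/772096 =-4.37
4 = 4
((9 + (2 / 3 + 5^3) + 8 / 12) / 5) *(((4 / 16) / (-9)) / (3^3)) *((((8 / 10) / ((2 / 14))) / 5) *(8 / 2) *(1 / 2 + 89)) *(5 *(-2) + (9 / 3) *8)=-156.31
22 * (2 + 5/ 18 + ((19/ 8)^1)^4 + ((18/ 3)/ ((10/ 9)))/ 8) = 70495711/ 92160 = 764.93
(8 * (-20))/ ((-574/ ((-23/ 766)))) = -0.01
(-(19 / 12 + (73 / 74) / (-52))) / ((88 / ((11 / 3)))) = -18059 / 277056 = -0.07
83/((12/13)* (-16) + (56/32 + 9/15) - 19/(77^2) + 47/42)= -383843460/52273873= -7.34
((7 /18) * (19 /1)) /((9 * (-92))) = -133 /14904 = -0.01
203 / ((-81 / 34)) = -6902 / 81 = -85.21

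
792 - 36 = 756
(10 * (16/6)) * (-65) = -1733.33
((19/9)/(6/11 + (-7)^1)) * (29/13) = -0.73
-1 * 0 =0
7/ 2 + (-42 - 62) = -100.50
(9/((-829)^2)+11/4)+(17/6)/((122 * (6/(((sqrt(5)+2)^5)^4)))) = 2995918585 * sqrt(5)+20220244466705407423/3018362472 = 13398155224.98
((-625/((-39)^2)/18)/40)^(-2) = 47971512576/15625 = 3070176.80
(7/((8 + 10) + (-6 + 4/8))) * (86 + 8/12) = 728/15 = 48.53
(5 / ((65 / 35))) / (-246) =-35 / 3198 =-0.01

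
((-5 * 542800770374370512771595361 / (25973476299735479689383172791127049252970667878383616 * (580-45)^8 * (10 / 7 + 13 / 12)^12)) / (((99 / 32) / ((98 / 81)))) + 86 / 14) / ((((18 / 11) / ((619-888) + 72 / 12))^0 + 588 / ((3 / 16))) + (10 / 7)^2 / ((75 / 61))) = 0.00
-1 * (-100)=100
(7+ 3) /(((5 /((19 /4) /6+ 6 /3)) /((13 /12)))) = 871 /144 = 6.05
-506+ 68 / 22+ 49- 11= -5114 / 11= -464.91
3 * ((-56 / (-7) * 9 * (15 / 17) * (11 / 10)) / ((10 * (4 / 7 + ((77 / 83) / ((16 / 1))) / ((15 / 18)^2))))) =20706840 / 646867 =32.01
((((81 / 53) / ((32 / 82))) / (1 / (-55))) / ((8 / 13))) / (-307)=2374515 / 2082688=1.14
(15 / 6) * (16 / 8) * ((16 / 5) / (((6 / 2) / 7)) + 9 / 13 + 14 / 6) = 682 / 13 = 52.46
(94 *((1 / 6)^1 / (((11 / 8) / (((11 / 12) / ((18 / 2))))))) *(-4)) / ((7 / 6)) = -752 / 189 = -3.98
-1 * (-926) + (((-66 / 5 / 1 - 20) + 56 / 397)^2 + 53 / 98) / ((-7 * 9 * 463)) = 925.96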